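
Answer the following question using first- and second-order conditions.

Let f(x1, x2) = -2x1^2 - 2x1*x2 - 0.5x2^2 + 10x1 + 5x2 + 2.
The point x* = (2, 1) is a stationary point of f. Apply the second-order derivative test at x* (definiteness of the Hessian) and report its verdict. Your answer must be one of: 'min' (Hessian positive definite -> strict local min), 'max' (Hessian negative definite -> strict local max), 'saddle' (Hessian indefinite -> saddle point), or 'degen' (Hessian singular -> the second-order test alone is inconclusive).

Compute the Hessian H = grad^2 f:
  H = [[-4, -2], [-2, -1]]
Verify stationarity: grad f(x*) = H x* + g = (0, 0).
Eigenvalues of H: -5, 0.
H has a zero eigenvalue (singular; negative semidefinite but not definite), so H is neither positive definite, negative definite, nor indefinite. The second-order test alone is inconclusive -> degen.
(Indeed, f is constant along the null direction of H through x*, so x* is not a strict local extremum.)

degen


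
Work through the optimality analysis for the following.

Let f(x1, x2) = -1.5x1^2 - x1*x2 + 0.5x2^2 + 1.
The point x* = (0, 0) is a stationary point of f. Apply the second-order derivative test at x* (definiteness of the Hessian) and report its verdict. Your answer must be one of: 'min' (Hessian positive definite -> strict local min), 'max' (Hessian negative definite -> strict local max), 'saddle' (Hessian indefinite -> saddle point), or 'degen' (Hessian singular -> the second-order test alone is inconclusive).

Compute the Hessian H = grad^2 f:
  H = [[-3, -1], [-1, 1]]
Verify stationarity: grad f(x*) = H x* + g = (0, 0).
Eigenvalues of H: -3.2361, 1.2361.
Eigenvalues have mixed signs, so H is indefinite -> x* is a saddle point.

saddle


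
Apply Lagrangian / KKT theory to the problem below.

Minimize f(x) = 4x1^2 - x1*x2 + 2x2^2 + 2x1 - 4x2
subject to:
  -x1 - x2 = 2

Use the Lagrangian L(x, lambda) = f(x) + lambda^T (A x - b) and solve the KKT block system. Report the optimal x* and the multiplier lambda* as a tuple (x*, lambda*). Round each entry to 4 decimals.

Form the Lagrangian:
  L(x, lambda) = (1/2) x^T Q x + c^T x + lambda^T (A x - b)
Stationarity (grad_x L = 0): Q x + c + A^T lambda = 0.
Primal feasibility: A x = b.

This gives the KKT block system:
  [ Q   A^T ] [ x     ]   [-c ]
  [ A    0  ] [ lambda ] = [ b ]

Solving the linear system:
  x*      = (-1.1429, -0.8571)
  lambda* = (-6.2857)
  f(x*)   = 6.8571

x* = (-1.1429, -0.8571), lambda* = (-6.2857)


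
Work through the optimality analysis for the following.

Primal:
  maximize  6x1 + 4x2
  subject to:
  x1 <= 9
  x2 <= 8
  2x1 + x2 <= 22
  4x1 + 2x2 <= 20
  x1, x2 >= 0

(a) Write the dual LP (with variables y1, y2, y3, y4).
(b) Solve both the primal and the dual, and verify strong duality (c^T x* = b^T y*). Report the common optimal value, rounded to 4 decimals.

The standard primal-dual pair for 'max c^T x s.t. A x <= b, x >= 0' is:
  Dual:  min b^T y  s.t.  A^T y >= c,  y >= 0.

So the dual LP is:
  minimize  9y1 + 8y2 + 22y3 + 20y4
  subject to:
    y1 + 2y3 + 4y4 >= 6
    y2 + y3 + 2y4 >= 4
    y1, y2, y3, y4 >= 0

Solving the primal: x* = (1, 8).
  primal value c^T x* = 38.
Solving the dual: y* = (0, 1, 0, 1.5).
  dual value b^T y* = 38.
Strong duality: c^T x* = b^T y*. Confirmed.

38


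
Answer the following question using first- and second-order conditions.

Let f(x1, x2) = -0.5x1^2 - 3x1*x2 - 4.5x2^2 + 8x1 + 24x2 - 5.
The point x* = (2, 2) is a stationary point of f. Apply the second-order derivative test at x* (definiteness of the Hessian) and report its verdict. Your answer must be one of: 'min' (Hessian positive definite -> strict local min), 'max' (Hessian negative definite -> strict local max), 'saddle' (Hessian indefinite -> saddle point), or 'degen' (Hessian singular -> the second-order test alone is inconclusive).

Compute the Hessian H = grad^2 f:
  H = [[-1, -3], [-3, -9]]
Verify stationarity: grad f(x*) = H x* + g = (0, 0).
Eigenvalues of H: -10, 0.
H has a zero eigenvalue (singular; negative semidefinite but not definite), so H is neither positive definite, negative definite, nor indefinite. The second-order test alone is inconclusive -> degen.
(Indeed, f is constant along the null direction of H through x*, so x* is not a strict local extremum.)

degen


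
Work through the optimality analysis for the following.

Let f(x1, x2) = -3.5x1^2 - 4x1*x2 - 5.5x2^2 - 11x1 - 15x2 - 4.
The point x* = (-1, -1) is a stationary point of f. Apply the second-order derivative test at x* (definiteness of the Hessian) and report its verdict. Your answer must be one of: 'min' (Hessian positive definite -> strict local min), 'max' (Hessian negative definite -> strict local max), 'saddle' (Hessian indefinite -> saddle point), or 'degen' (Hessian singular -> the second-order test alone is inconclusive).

Compute the Hessian H = grad^2 f:
  H = [[-7, -4], [-4, -11]]
Verify stationarity: grad f(x*) = H x* + g = (0, 0).
Eigenvalues of H: -13.4721, -4.5279.
Both eigenvalues < 0, so H is negative definite -> x* is a strict local max.

max


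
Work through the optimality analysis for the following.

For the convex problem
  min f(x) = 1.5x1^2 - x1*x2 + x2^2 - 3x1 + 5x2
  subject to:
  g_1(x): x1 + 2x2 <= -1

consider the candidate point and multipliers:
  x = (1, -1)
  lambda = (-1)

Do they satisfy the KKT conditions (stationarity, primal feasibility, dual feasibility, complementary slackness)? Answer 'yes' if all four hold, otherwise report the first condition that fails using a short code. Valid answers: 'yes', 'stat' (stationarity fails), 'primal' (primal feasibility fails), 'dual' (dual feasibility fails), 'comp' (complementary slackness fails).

Gradient of f: grad f(x) = Q x + c = (1, 2)
Constraint values g_i(x) = a_i^T x - b_i:
  g_1((1, -1)) = 0
Stationarity residual: grad f(x) + sum_i lambda_i a_i = (0, 0)
  -> stationarity OK
Primal feasibility (all g_i <= 0): OK
Dual feasibility (all lambda_i >= 0): FAILS
Complementary slackness (lambda_i * g_i(x) = 0 for all i): OK

Verdict: the first failing condition is dual_feasibility -> dual.

dual


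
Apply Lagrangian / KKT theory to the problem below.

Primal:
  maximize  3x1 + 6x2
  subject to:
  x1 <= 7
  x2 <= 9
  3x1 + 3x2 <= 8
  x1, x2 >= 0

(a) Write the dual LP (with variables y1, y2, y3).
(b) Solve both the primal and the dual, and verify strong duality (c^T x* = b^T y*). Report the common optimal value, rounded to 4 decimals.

The standard primal-dual pair for 'max c^T x s.t. A x <= b, x >= 0' is:
  Dual:  min b^T y  s.t.  A^T y >= c,  y >= 0.

So the dual LP is:
  minimize  7y1 + 9y2 + 8y3
  subject to:
    y1 + 3y3 >= 3
    y2 + 3y3 >= 6
    y1, y2, y3 >= 0

Solving the primal: x* = (0, 2.6667).
  primal value c^T x* = 16.
Solving the dual: y* = (0, 0, 2).
  dual value b^T y* = 16.
Strong duality: c^T x* = b^T y*. Confirmed.

16


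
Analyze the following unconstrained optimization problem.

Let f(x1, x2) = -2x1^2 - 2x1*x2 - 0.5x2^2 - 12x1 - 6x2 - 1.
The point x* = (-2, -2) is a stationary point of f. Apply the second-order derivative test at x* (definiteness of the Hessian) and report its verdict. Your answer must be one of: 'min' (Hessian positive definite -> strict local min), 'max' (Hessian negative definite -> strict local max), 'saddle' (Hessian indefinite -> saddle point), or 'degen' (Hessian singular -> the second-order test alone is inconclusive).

Compute the Hessian H = grad^2 f:
  H = [[-4, -2], [-2, -1]]
Verify stationarity: grad f(x*) = H x* + g = (0, 0).
Eigenvalues of H: -5, 0.
H has a zero eigenvalue (singular; negative semidefinite but not definite), so H is neither positive definite, negative definite, nor indefinite. The second-order test alone is inconclusive -> degen.
(Indeed, f is constant along the null direction of H through x*, so x* is not a strict local extremum.)

degen


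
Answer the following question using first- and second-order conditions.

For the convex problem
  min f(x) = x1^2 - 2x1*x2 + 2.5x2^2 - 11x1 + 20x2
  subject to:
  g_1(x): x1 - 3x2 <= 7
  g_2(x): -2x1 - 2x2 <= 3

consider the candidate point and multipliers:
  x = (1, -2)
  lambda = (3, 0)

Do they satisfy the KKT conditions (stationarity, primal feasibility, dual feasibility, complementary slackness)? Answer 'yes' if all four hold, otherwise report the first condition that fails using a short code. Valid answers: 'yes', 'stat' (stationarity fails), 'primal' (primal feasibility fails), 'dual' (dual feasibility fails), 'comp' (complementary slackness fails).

Gradient of f: grad f(x) = Q x + c = (-5, 8)
Constraint values g_i(x) = a_i^T x - b_i:
  g_1((1, -2)) = 0
  g_2((1, -2)) = -1
Stationarity residual: grad f(x) + sum_i lambda_i a_i = (-2, -1)
  -> stationarity FAILS
Primal feasibility (all g_i <= 0): OK
Dual feasibility (all lambda_i >= 0): OK
Complementary slackness (lambda_i * g_i(x) = 0 for all i): OK

Verdict: the first failing condition is stationarity -> stat.

stat


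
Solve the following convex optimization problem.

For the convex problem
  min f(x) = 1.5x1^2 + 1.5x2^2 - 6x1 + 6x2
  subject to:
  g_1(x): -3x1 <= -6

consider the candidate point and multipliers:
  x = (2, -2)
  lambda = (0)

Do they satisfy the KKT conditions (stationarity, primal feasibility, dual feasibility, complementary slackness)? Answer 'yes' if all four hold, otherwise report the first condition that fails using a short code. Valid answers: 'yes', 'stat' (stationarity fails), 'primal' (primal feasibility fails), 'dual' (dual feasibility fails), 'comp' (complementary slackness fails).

Gradient of f: grad f(x) = Q x + c = (0, 0)
Constraint values g_i(x) = a_i^T x - b_i:
  g_1((2, -2)) = 0
Stationarity residual: grad f(x) + sum_i lambda_i a_i = (0, 0)
  -> stationarity OK
Primal feasibility (all g_i <= 0): OK
Dual feasibility (all lambda_i >= 0): OK
Complementary slackness (lambda_i * g_i(x) = 0 for all i): OK

Verdict: yes, KKT holds.

yes


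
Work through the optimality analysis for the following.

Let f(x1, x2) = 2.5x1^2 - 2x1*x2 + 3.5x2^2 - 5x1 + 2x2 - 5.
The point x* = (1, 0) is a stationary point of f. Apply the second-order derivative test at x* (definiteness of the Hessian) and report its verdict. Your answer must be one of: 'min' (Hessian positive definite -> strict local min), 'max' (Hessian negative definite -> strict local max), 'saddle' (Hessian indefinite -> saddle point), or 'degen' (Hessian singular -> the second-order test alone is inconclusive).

Compute the Hessian H = grad^2 f:
  H = [[5, -2], [-2, 7]]
Verify stationarity: grad f(x*) = H x* + g = (0, 0).
Eigenvalues of H: 3.7639, 8.2361.
Both eigenvalues > 0, so H is positive definite -> x* is a strict local min.

min


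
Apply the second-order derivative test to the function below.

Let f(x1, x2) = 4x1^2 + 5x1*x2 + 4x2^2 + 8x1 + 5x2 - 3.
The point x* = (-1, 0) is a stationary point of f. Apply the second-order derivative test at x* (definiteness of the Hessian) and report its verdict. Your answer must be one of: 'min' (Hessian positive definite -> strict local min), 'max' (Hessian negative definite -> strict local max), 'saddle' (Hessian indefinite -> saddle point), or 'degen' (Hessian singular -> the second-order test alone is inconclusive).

Compute the Hessian H = grad^2 f:
  H = [[8, 5], [5, 8]]
Verify stationarity: grad f(x*) = H x* + g = (0, 0).
Eigenvalues of H: 3, 13.
Both eigenvalues > 0, so H is positive definite -> x* is a strict local min.

min


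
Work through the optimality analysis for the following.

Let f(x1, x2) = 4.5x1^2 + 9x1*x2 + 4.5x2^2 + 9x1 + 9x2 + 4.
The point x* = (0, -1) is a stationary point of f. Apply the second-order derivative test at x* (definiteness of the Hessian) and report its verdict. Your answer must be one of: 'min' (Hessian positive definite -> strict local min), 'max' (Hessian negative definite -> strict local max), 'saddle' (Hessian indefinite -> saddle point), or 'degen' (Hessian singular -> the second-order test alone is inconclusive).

Compute the Hessian H = grad^2 f:
  H = [[9, 9], [9, 9]]
Verify stationarity: grad f(x*) = H x* + g = (0, 0).
Eigenvalues of H: 0, 18.
H has a zero eigenvalue (singular; positive semidefinite but not definite), so H is neither positive definite, negative definite, nor indefinite. The second-order test alone is inconclusive -> degen.
(Indeed, f is constant along the null direction of H through x*, so x* is not a strict local extremum.)

degen


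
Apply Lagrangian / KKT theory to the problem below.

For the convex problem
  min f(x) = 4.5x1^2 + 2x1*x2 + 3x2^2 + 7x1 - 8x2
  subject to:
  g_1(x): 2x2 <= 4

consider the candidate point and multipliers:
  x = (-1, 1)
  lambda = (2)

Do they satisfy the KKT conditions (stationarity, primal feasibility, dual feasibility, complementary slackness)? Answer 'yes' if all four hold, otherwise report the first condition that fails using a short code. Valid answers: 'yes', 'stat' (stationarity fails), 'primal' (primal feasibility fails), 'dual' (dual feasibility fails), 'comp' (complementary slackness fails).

Gradient of f: grad f(x) = Q x + c = (0, -4)
Constraint values g_i(x) = a_i^T x - b_i:
  g_1((-1, 1)) = -2
Stationarity residual: grad f(x) + sum_i lambda_i a_i = (0, 0)
  -> stationarity OK
Primal feasibility (all g_i <= 0): OK
Dual feasibility (all lambda_i >= 0): OK
Complementary slackness (lambda_i * g_i(x) = 0 for all i): FAILS

Verdict: the first failing condition is complementary_slackness -> comp.

comp


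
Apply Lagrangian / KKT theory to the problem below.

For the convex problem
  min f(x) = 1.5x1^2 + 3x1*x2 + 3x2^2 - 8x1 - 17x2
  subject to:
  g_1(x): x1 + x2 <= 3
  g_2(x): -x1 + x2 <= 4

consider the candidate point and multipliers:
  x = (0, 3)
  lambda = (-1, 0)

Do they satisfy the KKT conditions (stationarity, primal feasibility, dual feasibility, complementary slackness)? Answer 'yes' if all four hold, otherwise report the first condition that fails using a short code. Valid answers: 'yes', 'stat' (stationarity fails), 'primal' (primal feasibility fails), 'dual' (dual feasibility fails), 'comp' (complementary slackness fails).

Gradient of f: grad f(x) = Q x + c = (1, 1)
Constraint values g_i(x) = a_i^T x - b_i:
  g_1((0, 3)) = 0
  g_2((0, 3)) = -1
Stationarity residual: grad f(x) + sum_i lambda_i a_i = (0, 0)
  -> stationarity OK
Primal feasibility (all g_i <= 0): OK
Dual feasibility (all lambda_i >= 0): FAILS
Complementary slackness (lambda_i * g_i(x) = 0 for all i): OK

Verdict: the first failing condition is dual_feasibility -> dual.

dual


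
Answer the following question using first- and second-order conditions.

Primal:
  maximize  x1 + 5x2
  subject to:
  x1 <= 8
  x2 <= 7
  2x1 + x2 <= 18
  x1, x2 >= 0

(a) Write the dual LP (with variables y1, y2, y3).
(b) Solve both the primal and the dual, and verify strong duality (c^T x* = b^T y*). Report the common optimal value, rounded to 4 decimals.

The standard primal-dual pair for 'max c^T x s.t. A x <= b, x >= 0' is:
  Dual:  min b^T y  s.t.  A^T y >= c,  y >= 0.

So the dual LP is:
  minimize  8y1 + 7y2 + 18y3
  subject to:
    y1 + 2y3 >= 1
    y2 + y3 >= 5
    y1, y2, y3 >= 0

Solving the primal: x* = (5.5, 7).
  primal value c^T x* = 40.5.
Solving the dual: y* = (0, 4.5, 0.5).
  dual value b^T y* = 40.5.
Strong duality: c^T x* = b^T y*. Confirmed.

40.5


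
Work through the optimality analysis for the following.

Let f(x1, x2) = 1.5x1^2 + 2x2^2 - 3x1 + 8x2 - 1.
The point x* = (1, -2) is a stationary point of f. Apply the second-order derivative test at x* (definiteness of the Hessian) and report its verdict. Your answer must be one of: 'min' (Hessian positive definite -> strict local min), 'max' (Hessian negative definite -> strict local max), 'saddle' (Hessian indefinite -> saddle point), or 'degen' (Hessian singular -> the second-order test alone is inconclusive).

Compute the Hessian H = grad^2 f:
  H = [[3, 0], [0, 4]]
Verify stationarity: grad f(x*) = H x* + g = (0, 0).
Eigenvalues of H: 3, 4.
Both eigenvalues > 0, so H is positive definite -> x* is a strict local min.

min


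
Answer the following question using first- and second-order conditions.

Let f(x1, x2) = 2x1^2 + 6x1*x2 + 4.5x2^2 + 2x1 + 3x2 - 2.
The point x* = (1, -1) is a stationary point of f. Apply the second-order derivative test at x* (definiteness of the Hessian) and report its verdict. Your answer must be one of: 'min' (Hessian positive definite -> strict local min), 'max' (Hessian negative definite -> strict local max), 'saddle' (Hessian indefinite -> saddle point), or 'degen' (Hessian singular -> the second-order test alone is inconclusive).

Compute the Hessian H = grad^2 f:
  H = [[4, 6], [6, 9]]
Verify stationarity: grad f(x*) = H x* + g = (0, 0).
Eigenvalues of H: 0, 13.
H has a zero eigenvalue (singular; positive semidefinite but not definite), so H is neither positive definite, negative definite, nor indefinite. The second-order test alone is inconclusive -> degen.
(Indeed, f is constant along the null direction of H through x*, so x* is not a strict local extremum.)

degen


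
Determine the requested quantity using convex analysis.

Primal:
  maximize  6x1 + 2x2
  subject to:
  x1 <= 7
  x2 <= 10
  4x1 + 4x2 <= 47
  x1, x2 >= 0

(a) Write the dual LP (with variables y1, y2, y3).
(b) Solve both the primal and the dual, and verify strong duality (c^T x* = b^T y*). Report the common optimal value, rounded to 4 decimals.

The standard primal-dual pair for 'max c^T x s.t. A x <= b, x >= 0' is:
  Dual:  min b^T y  s.t.  A^T y >= c,  y >= 0.

So the dual LP is:
  minimize  7y1 + 10y2 + 47y3
  subject to:
    y1 + 4y3 >= 6
    y2 + 4y3 >= 2
    y1, y2, y3 >= 0

Solving the primal: x* = (7, 4.75).
  primal value c^T x* = 51.5.
Solving the dual: y* = (4, 0, 0.5).
  dual value b^T y* = 51.5.
Strong duality: c^T x* = b^T y*. Confirmed.

51.5


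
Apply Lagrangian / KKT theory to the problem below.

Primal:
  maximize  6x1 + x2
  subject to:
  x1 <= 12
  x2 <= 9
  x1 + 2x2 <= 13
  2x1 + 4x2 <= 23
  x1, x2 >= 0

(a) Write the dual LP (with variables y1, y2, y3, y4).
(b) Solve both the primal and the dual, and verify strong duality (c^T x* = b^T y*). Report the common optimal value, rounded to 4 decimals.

The standard primal-dual pair for 'max c^T x s.t. A x <= b, x >= 0' is:
  Dual:  min b^T y  s.t.  A^T y >= c,  y >= 0.

So the dual LP is:
  minimize  12y1 + 9y2 + 13y3 + 23y4
  subject to:
    y1 + y3 + 2y4 >= 6
    y2 + 2y3 + 4y4 >= 1
    y1, y2, y3, y4 >= 0

Solving the primal: x* = (11.5, 0).
  primal value c^T x* = 69.
Solving the dual: y* = (0, 0, 0, 3).
  dual value b^T y* = 69.
Strong duality: c^T x* = b^T y*. Confirmed.

69


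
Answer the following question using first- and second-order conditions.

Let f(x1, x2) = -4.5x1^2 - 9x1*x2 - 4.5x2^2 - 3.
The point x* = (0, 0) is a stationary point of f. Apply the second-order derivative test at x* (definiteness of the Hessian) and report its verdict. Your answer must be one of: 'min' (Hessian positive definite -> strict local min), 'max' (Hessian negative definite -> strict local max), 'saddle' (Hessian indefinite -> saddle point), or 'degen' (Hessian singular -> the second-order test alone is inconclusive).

Compute the Hessian H = grad^2 f:
  H = [[-9, -9], [-9, -9]]
Verify stationarity: grad f(x*) = H x* + g = (0, 0).
Eigenvalues of H: -18, 0.
H has a zero eigenvalue (singular; negative semidefinite but not definite), so H is neither positive definite, negative definite, nor indefinite. The second-order test alone is inconclusive -> degen.
(Indeed, f is constant along the null direction of H through x*, so x* is not a strict local extremum.)

degen


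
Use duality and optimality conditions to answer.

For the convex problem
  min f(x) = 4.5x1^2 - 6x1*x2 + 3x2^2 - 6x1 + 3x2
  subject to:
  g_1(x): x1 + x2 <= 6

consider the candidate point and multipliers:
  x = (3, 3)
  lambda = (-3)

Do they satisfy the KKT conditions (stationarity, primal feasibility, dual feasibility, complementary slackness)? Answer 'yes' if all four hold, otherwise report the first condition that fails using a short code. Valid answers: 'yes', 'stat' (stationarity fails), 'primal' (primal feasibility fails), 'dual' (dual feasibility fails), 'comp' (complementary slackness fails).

Gradient of f: grad f(x) = Q x + c = (3, 3)
Constraint values g_i(x) = a_i^T x - b_i:
  g_1((3, 3)) = 0
Stationarity residual: grad f(x) + sum_i lambda_i a_i = (0, 0)
  -> stationarity OK
Primal feasibility (all g_i <= 0): OK
Dual feasibility (all lambda_i >= 0): FAILS
Complementary slackness (lambda_i * g_i(x) = 0 for all i): OK

Verdict: the first failing condition is dual_feasibility -> dual.

dual


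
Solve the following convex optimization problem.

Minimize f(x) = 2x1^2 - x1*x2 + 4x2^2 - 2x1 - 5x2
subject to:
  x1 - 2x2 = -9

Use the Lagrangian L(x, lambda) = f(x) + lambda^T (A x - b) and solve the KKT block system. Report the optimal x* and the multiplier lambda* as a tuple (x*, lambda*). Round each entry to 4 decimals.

Form the Lagrangian:
  L(x, lambda) = (1/2) x^T Q x + c^T x + lambda^T (A x - b)
Stationarity (grad_x L = 0): Q x + c + A^T lambda = 0.
Primal feasibility: A x = b.

This gives the KKT block system:
  [ Q   A^T ] [ x     ]   [-c ]
  [ A    0  ] [ lambda ] = [ b ]

Solving the linear system:
  x*      = (-1.8, 3.6)
  lambda* = (12.8)
  f(x*)   = 50.4

x* = (-1.8, 3.6), lambda* = (12.8)


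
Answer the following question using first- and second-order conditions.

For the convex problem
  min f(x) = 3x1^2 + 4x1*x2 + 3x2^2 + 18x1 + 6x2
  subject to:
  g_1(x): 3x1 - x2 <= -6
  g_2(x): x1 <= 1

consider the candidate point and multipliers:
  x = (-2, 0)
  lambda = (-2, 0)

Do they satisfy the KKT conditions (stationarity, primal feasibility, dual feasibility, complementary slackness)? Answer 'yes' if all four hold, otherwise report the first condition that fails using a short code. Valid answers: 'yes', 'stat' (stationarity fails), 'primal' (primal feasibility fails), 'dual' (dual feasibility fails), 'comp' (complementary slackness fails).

Gradient of f: grad f(x) = Q x + c = (6, -2)
Constraint values g_i(x) = a_i^T x - b_i:
  g_1((-2, 0)) = 0
  g_2((-2, 0)) = -3
Stationarity residual: grad f(x) + sum_i lambda_i a_i = (0, 0)
  -> stationarity OK
Primal feasibility (all g_i <= 0): OK
Dual feasibility (all lambda_i >= 0): FAILS
Complementary slackness (lambda_i * g_i(x) = 0 for all i): OK

Verdict: the first failing condition is dual_feasibility -> dual.

dual


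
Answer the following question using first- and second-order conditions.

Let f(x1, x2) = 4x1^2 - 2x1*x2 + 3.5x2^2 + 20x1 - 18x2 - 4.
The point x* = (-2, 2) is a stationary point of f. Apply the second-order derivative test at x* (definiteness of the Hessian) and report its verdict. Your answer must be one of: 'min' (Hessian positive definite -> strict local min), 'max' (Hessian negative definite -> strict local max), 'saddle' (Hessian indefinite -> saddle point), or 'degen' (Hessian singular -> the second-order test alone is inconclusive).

Compute the Hessian H = grad^2 f:
  H = [[8, -2], [-2, 7]]
Verify stationarity: grad f(x*) = H x* + g = (0, 0).
Eigenvalues of H: 5.4384, 9.5616.
Both eigenvalues > 0, so H is positive definite -> x* is a strict local min.

min


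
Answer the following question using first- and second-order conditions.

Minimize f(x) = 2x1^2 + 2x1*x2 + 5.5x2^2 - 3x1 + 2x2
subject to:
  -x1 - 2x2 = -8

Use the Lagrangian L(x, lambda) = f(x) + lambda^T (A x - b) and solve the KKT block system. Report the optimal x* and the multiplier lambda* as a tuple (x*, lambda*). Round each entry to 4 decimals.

Form the Lagrangian:
  L(x, lambda) = (1/2) x^T Q x + c^T x + lambda^T (A x - b)
Stationarity (grad_x L = 0): Q x + c + A^T lambda = 0.
Primal feasibility: A x = b.

This gives the KKT block system:
  [ Q   A^T ] [ x     ]   [-c ]
  [ A    0  ] [ lambda ] = [ b ]

Solving the linear system:
  x*      = (3.7895, 2.1053)
  lambda* = (16.3684)
  f(x*)   = 61.8947

x* = (3.7895, 2.1053), lambda* = (16.3684)


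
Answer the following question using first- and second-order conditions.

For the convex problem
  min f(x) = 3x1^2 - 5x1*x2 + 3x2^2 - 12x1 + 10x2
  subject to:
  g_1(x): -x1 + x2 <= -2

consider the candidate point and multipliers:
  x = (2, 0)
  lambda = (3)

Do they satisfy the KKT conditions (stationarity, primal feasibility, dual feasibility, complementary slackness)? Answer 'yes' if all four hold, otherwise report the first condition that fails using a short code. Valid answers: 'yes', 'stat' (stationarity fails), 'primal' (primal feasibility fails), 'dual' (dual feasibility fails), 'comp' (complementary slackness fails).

Gradient of f: grad f(x) = Q x + c = (0, 0)
Constraint values g_i(x) = a_i^T x - b_i:
  g_1((2, 0)) = 0
Stationarity residual: grad f(x) + sum_i lambda_i a_i = (-3, 3)
  -> stationarity FAILS
Primal feasibility (all g_i <= 0): OK
Dual feasibility (all lambda_i >= 0): OK
Complementary slackness (lambda_i * g_i(x) = 0 for all i): OK

Verdict: the first failing condition is stationarity -> stat.

stat


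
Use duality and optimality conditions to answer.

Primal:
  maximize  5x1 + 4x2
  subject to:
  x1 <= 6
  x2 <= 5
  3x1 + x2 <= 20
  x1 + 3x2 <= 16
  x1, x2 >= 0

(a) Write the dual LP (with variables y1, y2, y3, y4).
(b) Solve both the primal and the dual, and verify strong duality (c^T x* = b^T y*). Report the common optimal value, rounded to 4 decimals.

The standard primal-dual pair for 'max c^T x s.t. A x <= b, x >= 0' is:
  Dual:  min b^T y  s.t.  A^T y >= c,  y >= 0.

So the dual LP is:
  minimize  6y1 + 5y2 + 20y3 + 16y4
  subject to:
    y1 + 3y3 + y4 >= 5
    y2 + y3 + 3y4 >= 4
    y1, y2, y3, y4 >= 0

Solving the primal: x* = (5.5, 3.5).
  primal value c^T x* = 41.5.
Solving the dual: y* = (0, 0, 1.375, 0.875).
  dual value b^T y* = 41.5.
Strong duality: c^T x* = b^T y*. Confirmed.

41.5


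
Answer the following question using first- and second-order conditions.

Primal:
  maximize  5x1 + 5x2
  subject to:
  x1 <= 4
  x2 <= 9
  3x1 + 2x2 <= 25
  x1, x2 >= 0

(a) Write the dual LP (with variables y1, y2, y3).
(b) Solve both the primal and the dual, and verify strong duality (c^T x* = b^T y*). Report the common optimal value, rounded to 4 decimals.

The standard primal-dual pair for 'max c^T x s.t. A x <= b, x >= 0' is:
  Dual:  min b^T y  s.t.  A^T y >= c,  y >= 0.

So the dual LP is:
  minimize  4y1 + 9y2 + 25y3
  subject to:
    y1 + 3y3 >= 5
    y2 + 2y3 >= 5
    y1, y2, y3 >= 0

Solving the primal: x* = (2.3333, 9).
  primal value c^T x* = 56.6667.
Solving the dual: y* = (0, 1.6667, 1.6667).
  dual value b^T y* = 56.6667.
Strong duality: c^T x* = b^T y*. Confirmed.

56.6667


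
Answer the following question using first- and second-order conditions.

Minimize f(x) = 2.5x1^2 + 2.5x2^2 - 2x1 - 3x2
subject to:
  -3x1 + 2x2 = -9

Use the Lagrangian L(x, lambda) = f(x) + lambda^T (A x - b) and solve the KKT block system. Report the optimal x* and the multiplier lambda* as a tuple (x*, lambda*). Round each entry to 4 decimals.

Form the Lagrangian:
  L(x, lambda) = (1/2) x^T Q x + c^T x + lambda^T (A x - b)
Stationarity (grad_x L = 0): Q x + c + A^T lambda = 0.
Primal feasibility: A x = b.

This gives the KKT block system:
  [ Q   A^T ] [ x     ]   [-c ]
  [ A    0  ] [ lambda ] = [ b ]

Solving the linear system:
  x*      = (2.4769, -0.7846)
  lambda* = (3.4615)
  f(x*)   = 14.2769

x* = (2.4769, -0.7846), lambda* = (3.4615)


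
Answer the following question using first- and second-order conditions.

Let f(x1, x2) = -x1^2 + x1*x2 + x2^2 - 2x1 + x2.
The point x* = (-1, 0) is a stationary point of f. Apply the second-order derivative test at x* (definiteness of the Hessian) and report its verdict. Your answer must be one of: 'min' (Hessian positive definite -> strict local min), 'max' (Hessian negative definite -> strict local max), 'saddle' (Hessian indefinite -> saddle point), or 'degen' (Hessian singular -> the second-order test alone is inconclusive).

Compute the Hessian H = grad^2 f:
  H = [[-2, 1], [1, 2]]
Verify stationarity: grad f(x*) = H x* + g = (0, 0).
Eigenvalues of H: -2.2361, 2.2361.
Eigenvalues have mixed signs, so H is indefinite -> x* is a saddle point.

saddle


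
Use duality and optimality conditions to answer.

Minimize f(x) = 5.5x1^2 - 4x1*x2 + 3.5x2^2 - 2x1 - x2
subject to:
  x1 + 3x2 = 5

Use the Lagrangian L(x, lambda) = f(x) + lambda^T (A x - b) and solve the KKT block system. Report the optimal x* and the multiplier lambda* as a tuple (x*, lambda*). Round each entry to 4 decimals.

Form the Lagrangian:
  L(x, lambda) = (1/2) x^T Q x + c^T x + lambda^T (A x - b)
Stationarity (grad_x L = 0): Q x + c + A^T lambda = 0.
Primal feasibility: A x = b.

This gives the KKT block system:
  [ Q   A^T ] [ x     ]   [-c ]
  [ A    0  ] [ lambda ] = [ b ]

Solving the linear system:
  x*      = (0.8462, 1.3846)
  lambda* = (-1.7692)
  f(x*)   = 2.8846

x* = (0.8462, 1.3846), lambda* = (-1.7692)


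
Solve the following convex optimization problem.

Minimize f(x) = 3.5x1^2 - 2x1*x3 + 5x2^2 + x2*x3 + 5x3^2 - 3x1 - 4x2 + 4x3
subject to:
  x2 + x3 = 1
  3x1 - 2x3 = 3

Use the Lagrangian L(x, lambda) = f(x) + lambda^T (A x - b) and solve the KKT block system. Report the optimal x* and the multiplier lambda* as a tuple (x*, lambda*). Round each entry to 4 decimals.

Form the Lagrangian:
  L(x, lambda) = (1/2) x^T Q x + c^T x + lambda^T (A x - b)
Stationarity (grad_x L = 0): Q x + c + A^T lambda = 0.
Primal feasibility: A x = b.

This gives the KKT block system:
  [ Q   A^T ] [ x     ]   [-c ]
  [ A    0  ] [ lambda ] = [ b ]

Solving the linear system:
  x*      = (1.012, 0.9819, 0.0181)
  lambda* = (-5.8373, -1.3494)
  f(x*)   = 1.497

x* = (1.012, 0.9819, 0.0181), lambda* = (-5.8373, -1.3494)


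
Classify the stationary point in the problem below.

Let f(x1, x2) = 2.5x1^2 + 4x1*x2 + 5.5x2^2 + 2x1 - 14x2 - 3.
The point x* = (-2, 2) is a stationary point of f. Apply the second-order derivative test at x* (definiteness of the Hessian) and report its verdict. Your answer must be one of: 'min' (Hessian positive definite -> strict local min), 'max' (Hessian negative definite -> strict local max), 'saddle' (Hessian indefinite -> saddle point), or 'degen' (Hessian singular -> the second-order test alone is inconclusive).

Compute the Hessian H = grad^2 f:
  H = [[5, 4], [4, 11]]
Verify stationarity: grad f(x*) = H x* + g = (0, 0).
Eigenvalues of H: 3, 13.
Both eigenvalues > 0, so H is positive definite -> x* is a strict local min.

min


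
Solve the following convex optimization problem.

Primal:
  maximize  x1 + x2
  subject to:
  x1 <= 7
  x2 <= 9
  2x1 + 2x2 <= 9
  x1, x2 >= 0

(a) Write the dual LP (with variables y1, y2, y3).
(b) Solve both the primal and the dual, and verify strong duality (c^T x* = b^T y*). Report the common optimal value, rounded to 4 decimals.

The standard primal-dual pair for 'max c^T x s.t. A x <= b, x >= 0' is:
  Dual:  min b^T y  s.t.  A^T y >= c,  y >= 0.

So the dual LP is:
  minimize  7y1 + 9y2 + 9y3
  subject to:
    y1 + 2y3 >= 1
    y2 + 2y3 >= 1
    y1, y2, y3 >= 0

Solving the primal: x* = (4.5, 0).
  primal value c^T x* = 4.5.
Solving the dual: y* = (0, 0, 0.5).
  dual value b^T y* = 4.5.
Strong duality: c^T x* = b^T y*. Confirmed.

4.5


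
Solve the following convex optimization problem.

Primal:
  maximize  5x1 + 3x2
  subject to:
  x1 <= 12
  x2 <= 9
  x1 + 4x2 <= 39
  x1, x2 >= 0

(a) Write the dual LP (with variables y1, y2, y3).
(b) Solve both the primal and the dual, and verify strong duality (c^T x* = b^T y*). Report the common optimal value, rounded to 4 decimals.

The standard primal-dual pair for 'max c^T x s.t. A x <= b, x >= 0' is:
  Dual:  min b^T y  s.t.  A^T y >= c,  y >= 0.

So the dual LP is:
  minimize  12y1 + 9y2 + 39y3
  subject to:
    y1 + y3 >= 5
    y2 + 4y3 >= 3
    y1, y2, y3 >= 0

Solving the primal: x* = (12, 6.75).
  primal value c^T x* = 80.25.
Solving the dual: y* = (4.25, 0, 0.75).
  dual value b^T y* = 80.25.
Strong duality: c^T x* = b^T y*. Confirmed.

80.25


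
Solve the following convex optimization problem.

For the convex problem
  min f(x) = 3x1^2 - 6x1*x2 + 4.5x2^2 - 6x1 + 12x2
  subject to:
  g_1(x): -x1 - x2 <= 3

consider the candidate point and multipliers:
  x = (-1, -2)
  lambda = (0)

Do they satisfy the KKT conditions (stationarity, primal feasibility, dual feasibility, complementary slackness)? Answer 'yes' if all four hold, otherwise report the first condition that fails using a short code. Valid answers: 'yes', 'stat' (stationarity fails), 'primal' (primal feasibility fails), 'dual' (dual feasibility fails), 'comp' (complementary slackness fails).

Gradient of f: grad f(x) = Q x + c = (0, 0)
Constraint values g_i(x) = a_i^T x - b_i:
  g_1((-1, -2)) = 0
Stationarity residual: grad f(x) + sum_i lambda_i a_i = (0, 0)
  -> stationarity OK
Primal feasibility (all g_i <= 0): OK
Dual feasibility (all lambda_i >= 0): OK
Complementary slackness (lambda_i * g_i(x) = 0 for all i): OK

Verdict: yes, KKT holds.

yes


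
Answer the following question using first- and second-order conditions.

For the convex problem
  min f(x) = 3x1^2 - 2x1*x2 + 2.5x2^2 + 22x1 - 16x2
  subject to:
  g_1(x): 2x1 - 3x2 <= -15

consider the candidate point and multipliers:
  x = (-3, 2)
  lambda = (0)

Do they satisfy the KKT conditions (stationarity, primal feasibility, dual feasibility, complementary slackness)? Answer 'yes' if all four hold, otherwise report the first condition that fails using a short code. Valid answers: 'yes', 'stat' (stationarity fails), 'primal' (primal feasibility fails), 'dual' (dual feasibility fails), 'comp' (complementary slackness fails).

Gradient of f: grad f(x) = Q x + c = (0, 0)
Constraint values g_i(x) = a_i^T x - b_i:
  g_1((-3, 2)) = 3
Stationarity residual: grad f(x) + sum_i lambda_i a_i = (0, 0)
  -> stationarity OK
Primal feasibility (all g_i <= 0): FAILS
Dual feasibility (all lambda_i >= 0): OK
Complementary slackness (lambda_i * g_i(x) = 0 for all i): OK

Verdict: the first failing condition is primal_feasibility -> primal.

primal


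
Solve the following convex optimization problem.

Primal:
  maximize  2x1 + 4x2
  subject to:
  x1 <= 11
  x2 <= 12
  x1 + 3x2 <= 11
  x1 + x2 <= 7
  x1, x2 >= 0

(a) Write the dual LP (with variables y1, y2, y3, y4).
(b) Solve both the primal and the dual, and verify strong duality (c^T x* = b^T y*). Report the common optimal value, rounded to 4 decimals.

The standard primal-dual pair for 'max c^T x s.t. A x <= b, x >= 0' is:
  Dual:  min b^T y  s.t.  A^T y >= c,  y >= 0.

So the dual LP is:
  minimize  11y1 + 12y2 + 11y3 + 7y4
  subject to:
    y1 + y3 + y4 >= 2
    y2 + 3y3 + y4 >= 4
    y1, y2, y3, y4 >= 0

Solving the primal: x* = (5, 2).
  primal value c^T x* = 18.
Solving the dual: y* = (0, 0, 1, 1).
  dual value b^T y* = 18.
Strong duality: c^T x* = b^T y*. Confirmed.

18


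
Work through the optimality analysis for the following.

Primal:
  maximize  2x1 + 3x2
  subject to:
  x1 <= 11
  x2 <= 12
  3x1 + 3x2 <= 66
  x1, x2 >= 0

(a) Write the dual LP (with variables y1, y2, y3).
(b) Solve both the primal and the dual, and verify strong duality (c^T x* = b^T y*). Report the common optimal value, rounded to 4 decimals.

The standard primal-dual pair for 'max c^T x s.t. A x <= b, x >= 0' is:
  Dual:  min b^T y  s.t.  A^T y >= c,  y >= 0.

So the dual LP is:
  minimize  11y1 + 12y2 + 66y3
  subject to:
    y1 + 3y3 >= 2
    y2 + 3y3 >= 3
    y1, y2, y3 >= 0

Solving the primal: x* = (10, 12).
  primal value c^T x* = 56.
Solving the dual: y* = (0, 1, 0.6667).
  dual value b^T y* = 56.
Strong duality: c^T x* = b^T y*. Confirmed.

56


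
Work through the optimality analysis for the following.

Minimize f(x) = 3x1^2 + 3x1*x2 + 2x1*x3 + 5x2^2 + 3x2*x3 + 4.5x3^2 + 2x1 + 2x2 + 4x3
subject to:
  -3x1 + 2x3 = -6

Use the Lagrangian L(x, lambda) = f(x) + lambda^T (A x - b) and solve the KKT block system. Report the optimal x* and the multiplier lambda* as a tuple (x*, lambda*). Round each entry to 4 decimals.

Form the Lagrangian:
  L(x, lambda) = (1/2) x^T Q x + c^T x + lambda^T (A x - b)
Stationarity (grad_x L = 0): Q x + c + A^T lambda = 0.
Primal feasibility: A x = b.

This gives the KKT block system:
  [ Q   A^T ] [ x     ]   [-c ]
  [ A    0  ] [ lambda ] = [ b ]

Solving the linear system:
  x*      = (1.2488, -0.2366, -1.1268)
  lambda* = (2.1765)
  f(x*)   = 5.2883

x* = (1.2488, -0.2366, -1.1268), lambda* = (2.1765)


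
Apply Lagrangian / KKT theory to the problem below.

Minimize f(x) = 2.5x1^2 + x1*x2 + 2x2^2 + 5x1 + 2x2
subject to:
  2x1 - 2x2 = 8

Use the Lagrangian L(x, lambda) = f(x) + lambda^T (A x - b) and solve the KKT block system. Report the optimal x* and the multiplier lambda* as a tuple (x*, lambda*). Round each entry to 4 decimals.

Form the Lagrangian:
  L(x, lambda) = (1/2) x^T Q x + c^T x + lambda^T (A x - b)
Stationarity (grad_x L = 0): Q x + c + A^T lambda = 0.
Primal feasibility: A x = b.

This gives the KKT block system:
  [ Q   A^T ] [ x     ]   [-c ]
  [ A    0  ] [ lambda ] = [ b ]

Solving the linear system:
  x*      = (1.1818, -2.8182)
  lambda* = (-4.0455)
  f(x*)   = 16.3182

x* = (1.1818, -2.8182), lambda* = (-4.0455)


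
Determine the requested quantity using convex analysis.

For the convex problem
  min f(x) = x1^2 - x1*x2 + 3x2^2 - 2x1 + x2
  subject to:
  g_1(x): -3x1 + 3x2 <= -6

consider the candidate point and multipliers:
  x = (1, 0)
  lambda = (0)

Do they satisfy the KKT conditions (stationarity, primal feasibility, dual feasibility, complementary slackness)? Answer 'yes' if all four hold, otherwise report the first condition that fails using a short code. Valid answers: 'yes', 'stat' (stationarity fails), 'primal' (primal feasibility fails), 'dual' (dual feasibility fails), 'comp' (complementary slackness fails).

Gradient of f: grad f(x) = Q x + c = (0, 0)
Constraint values g_i(x) = a_i^T x - b_i:
  g_1((1, 0)) = 3
Stationarity residual: grad f(x) + sum_i lambda_i a_i = (0, 0)
  -> stationarity OK
Primal feasibility (all g_i <= 0): FAILS
Dual feasibility (all lambda_i >= 0): OK
Complementary slackness (lambda_i * g_i(x) = 0 for all i): OK

Verdict: the first failing condition is primal_feasibility -> primal.

primal


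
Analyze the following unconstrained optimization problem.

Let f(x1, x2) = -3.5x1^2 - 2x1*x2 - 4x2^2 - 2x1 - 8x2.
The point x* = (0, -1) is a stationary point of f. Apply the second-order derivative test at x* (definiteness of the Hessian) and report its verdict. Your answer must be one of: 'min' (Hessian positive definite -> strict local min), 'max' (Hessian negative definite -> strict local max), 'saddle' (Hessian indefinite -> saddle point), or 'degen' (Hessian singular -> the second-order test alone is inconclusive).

Compute the Hessian H = grad^2 f:
  H = [[-7, -2], [-2, -8]]
Verify stationarity: grad f(x*) = H x* + g = (0, 0).
Eigenvalues of H: -9.5616, -5.4384.
Both eigenvalues < 0, so H is negative definite -> x* is a strict local max.

max


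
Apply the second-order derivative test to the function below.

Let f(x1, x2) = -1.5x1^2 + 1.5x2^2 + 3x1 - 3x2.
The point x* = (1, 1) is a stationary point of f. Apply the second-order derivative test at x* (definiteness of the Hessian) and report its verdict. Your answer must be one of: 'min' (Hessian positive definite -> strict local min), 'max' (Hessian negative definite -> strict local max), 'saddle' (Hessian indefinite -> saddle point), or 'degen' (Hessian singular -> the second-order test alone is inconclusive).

Compute the Hessian H = grad^2 f:
  H = [[-3, 0], [0, 3]]
Verify stationarity: grad f(x*) = H x* + g = (0, 0).
Eigenvalues of H: -3, 3.
Eigenvalues have mixed signs, so H is indefinite -> x* is a saddle point.

saddle


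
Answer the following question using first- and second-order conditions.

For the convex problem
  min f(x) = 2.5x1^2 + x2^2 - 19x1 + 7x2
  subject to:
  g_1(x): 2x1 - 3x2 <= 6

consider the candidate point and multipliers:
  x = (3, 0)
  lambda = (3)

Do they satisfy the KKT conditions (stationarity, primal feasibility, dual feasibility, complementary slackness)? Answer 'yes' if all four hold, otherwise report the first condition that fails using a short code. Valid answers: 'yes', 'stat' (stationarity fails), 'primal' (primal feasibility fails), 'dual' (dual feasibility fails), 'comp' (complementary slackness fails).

Gradient of f: grad f(x) = Q x + c = (-4, 7)
Constraint values g_i(x) = a_i^T x - b_i:
  g_1((3, 0)) = 0
Stationarity residual: grad f(x) + sum_i lambda_i a_i = (2, -2)
  -> stationarity FAILS
Primal feasibility (all g_i <= 0): OK
Dual feasibility (all lambda_i >= 0): OK
Complementary slackness (lambda_i * g_i(x) = 0 for all i): OK

Verdict: the first failing condition is stationarity -> stat.

stat
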